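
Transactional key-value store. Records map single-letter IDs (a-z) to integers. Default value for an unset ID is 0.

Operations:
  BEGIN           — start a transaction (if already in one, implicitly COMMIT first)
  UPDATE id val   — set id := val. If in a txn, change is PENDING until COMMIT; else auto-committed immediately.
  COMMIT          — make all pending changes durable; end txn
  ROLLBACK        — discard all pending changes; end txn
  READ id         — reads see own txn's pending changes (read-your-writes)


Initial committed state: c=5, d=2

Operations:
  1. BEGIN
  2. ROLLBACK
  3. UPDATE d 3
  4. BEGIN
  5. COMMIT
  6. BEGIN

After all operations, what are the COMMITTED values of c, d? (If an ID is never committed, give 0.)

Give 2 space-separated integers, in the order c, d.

Answer: 5 3

Derivation:
Initial committed: {c=5, d=2}
Op 1: BEGIN: in_txn=True, pending={}
Op 2: ROLLBACK: discarded pending []; in_txn=False
Op 3: UPDATE d=3 (auto-commit; committed d=3)
Op 4: BEGIN: in_txn=True, pending={}
Op 5: COMMIT: merged [] into committed; committed now {c=5, d=3}
Op 6: BEGIN: in_txn=True, pending={}
Final committed: {c=5, d=3}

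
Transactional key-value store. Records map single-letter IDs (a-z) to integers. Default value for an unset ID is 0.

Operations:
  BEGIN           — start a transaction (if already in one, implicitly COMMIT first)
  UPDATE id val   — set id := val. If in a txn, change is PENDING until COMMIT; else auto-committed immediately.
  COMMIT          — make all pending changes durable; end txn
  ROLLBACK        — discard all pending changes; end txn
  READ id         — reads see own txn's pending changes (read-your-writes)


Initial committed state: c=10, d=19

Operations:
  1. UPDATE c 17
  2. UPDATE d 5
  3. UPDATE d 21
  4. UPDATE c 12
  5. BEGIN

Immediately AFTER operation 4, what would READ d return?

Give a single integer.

Initial committed: {c=10, d=19}
Op 1: UPDATE c=17 (auto-commit; committed c=17)
Op 2: UPDATE d=5 (auto-commit; committed d=5)
Op 3: UPDATE d=21 (auto-commit; committed d=21)
Op 4: UPDATE c=12 (auto-commit; committed c=12)
After op 4: visible(d) = 21 (pending={}, committed={c=12, d=21})

Answer: 21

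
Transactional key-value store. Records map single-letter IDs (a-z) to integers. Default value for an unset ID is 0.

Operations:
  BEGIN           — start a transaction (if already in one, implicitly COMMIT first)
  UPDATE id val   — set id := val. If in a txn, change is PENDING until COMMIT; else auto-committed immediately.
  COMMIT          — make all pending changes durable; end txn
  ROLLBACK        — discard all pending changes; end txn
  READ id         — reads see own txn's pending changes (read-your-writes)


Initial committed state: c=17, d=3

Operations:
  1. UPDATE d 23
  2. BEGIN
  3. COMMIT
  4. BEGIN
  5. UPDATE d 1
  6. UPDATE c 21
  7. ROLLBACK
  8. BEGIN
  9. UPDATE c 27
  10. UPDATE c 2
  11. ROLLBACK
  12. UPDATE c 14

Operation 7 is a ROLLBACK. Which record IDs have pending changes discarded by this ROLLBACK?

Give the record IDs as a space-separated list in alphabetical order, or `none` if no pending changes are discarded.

Answer: c d

Derivation:
Initial committed: {c=17, d=3}
Op 1: UPDATE d=23 (auto-commit; committed d=23)
Op 2: BEGIN: in_txn=True, pending={}
Op 3: COMMIT: merged [] into committed; committed now {c=17, d=23}
Op 4: BEGIN: in_txn=True, pending={}
Op 5: UPDATE d=1 (pending; pending now {d=1})
Op 6: UPDATE c=21 (pending; pending now {c=21, d=1})
Op 7: ROLLBACK: discarded pending ['c', 'd']; in_txn=False
Op 8: BEGIN: in_txn=True, pending={}
Op 9: UPDATE c=27 (pending; pending now {c=27})
Op 10: UPDATE c=2 (pending; pending now {c=2})
Op 11: ROLLBACK: discarded pending ['c']; in_txn=False
Op 12: UPDATE c=14 (auto-commit; committed c=14)
ROLLBACK at op 7 discards: ['c', 'd']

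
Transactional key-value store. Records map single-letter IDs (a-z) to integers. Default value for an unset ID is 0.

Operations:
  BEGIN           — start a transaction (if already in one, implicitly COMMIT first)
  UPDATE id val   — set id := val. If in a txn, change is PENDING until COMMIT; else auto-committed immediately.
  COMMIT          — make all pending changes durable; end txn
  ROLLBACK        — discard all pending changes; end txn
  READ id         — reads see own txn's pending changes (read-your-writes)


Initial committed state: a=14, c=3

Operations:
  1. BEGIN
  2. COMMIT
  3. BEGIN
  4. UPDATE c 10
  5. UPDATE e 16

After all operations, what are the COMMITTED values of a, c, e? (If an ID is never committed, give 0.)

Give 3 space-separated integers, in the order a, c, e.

Answer: 14 3 0

Derivation:
Initial committed: {a=14, c=3}
Op 1: BEGIN: in_txn=True, pending={}
Op 2: COMMIT: merged [] into committed; committed now {a=14, c=3}
Op 3: BEGIN: in_txn=True, pending={}
Op 4: UPDATE c=10 (pending; pending now {c=10})
Op 5: UPDATE e=16 (pending; pending now {c=10, e=16})
Final committed: {a=14, c=3}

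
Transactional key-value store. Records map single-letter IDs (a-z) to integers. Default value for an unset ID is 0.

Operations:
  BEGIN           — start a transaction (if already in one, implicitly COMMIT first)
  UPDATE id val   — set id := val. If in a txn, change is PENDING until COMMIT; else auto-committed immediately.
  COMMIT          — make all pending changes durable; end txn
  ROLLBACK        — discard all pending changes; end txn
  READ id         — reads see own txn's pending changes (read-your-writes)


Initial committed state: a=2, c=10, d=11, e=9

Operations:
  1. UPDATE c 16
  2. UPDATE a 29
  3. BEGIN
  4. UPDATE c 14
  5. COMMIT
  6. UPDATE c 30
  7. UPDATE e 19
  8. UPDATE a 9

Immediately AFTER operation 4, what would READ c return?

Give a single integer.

Answer: 14

Derivation:
Initial committed: {a=2, c=10, d=11, e=9}
Op 1: UPDATE c=16 (auto-commit; committed c=16)
Op 2: UPDATE a=29 (auto-commit; committed a=29)
Op 3: BEGIN: in_txn=True, pending={}
Op 4: UPDATE c=14 (pending; pending now {c=14})
After op 4: visible(c) = 14 (pending={c=14}, committed={a=29, c=16, d=11, e=9})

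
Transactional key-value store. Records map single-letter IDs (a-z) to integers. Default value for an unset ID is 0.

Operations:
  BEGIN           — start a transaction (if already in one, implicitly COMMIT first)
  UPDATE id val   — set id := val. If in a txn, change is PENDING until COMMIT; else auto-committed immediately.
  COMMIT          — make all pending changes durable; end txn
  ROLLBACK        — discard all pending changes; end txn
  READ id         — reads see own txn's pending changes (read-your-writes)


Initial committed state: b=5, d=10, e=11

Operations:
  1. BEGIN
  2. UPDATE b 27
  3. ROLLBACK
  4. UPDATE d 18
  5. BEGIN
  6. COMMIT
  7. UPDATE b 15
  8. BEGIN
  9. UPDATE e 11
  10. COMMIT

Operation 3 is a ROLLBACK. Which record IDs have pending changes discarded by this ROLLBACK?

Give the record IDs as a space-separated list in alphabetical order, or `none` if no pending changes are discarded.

Answer: b

Derivation:
Initial committed: {b=5, d=10, e=11}
Op 1: BEGIN: in_txn=True, pending={}
Op 2: UPDATE b=27 (pending; pending now {b=27})
Op 3: ROLLBACK: discarded pending ['b']; in_txn=False
Op 4: UPDATE d=18 (auto-commit; committed d=18)
Op 5: BEGIN: in_txn=True, pending={}
Op 6: COMMIT: merged [] into committed; committed now {b=5, d=18, e=11}
Op 7: UPDATE b=15 (auto-commit; committed b=15)
Op 8: BEGIN: in_txn=True, pending={}
Op 9: UPDATE e=11 (pending; pending now {e=11})
Op 10: COMMIT: merged ['e'] into committed; committed now {b=15, d=18, e=11}
ROLLBACK at op 3 discards: ['b']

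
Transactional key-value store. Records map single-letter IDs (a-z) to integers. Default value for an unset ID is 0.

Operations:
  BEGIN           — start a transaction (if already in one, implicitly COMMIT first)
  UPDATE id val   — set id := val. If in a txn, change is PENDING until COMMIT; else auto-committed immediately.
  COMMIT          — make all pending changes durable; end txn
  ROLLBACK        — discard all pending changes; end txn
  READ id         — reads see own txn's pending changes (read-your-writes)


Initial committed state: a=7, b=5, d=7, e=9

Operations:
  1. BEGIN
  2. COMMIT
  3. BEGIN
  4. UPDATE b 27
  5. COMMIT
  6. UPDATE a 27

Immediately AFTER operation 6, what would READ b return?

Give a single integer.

Answer: 27

Derivation:
Initial committed: {a=7, b=5, d=7, e=9}
Op 1: BEGIN: in_txn=True, pending={}
Op 2: COMMIT: merged [] into committed; committed now {a=7, b=5, d=7, e=9}
Op 3: BEGIN: in_txn=True, pending={}
Op 4: UPDATE b=27 (pending; pending now {b=27})
Op 5: COMMIT: merged ['b'] into committed; committed now {a=7, b=27, d=7, e=9}
Op 6: UPDATE a=27 (auto-commit; committed a=27)
After op 6: visible(b) = 27 (pending={}, committed={a=27, b=27, d=7, e=9})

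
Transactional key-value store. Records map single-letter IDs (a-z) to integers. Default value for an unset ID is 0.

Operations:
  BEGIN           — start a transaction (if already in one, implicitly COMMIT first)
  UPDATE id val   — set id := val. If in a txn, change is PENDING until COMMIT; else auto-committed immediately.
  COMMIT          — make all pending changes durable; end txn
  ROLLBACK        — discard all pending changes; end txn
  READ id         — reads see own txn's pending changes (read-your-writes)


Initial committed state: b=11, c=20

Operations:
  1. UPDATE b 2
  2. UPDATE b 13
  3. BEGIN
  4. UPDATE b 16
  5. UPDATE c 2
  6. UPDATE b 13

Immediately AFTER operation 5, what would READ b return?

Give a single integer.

Initial committed: {b=11, c=20}
Op 1: UPDATE b=2 (auto-commit; committed b=2)
Op 2: UPDATE b=13 (auto-commit; committed b=13)
Op 3: BEGIN: in_txn=True, pending={}
Op 4: UPDATE b=16 (pending; pending now {b=16})
Op 5: UPDATE c=2 (pending; pending now {b=16, c=2})
After op 5: visible(b) = 16 (pending={b=16, c=2}, committed={b=13, c=20})

Answer: 16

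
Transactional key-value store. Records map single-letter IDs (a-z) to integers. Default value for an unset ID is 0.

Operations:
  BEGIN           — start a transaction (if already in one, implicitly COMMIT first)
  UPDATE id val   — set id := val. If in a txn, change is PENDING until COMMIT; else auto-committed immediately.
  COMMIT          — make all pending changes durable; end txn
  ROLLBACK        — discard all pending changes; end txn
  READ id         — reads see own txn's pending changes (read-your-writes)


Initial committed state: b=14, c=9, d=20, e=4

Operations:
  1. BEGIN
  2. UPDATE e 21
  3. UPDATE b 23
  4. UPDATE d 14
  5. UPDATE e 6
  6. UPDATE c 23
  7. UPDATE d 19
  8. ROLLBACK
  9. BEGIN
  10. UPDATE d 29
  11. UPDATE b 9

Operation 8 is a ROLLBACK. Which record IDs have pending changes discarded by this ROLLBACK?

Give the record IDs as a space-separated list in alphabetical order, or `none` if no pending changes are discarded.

Answer: b c d e

Derivation:
Initial committed: {b=14, c=9, d=20, e=4}
Op 1: BEGIN: in_txn=True, pending={}
Op 2: UPDATE e=21 (pending; pending now {e=21})
Op 3: UPDATE b=23 (pending; pending now {b=23, e=21})
Op 4: UPDATE d=14 (pending; pending now {b=23, d=14, e=21})
Op 5: UPDATE e=6 (pending; pending now {b=23, d=14, e=6})
Op 6: UPDATE c=23 (pending; pending now {b=23, c=23, d=14, e=6})
Op 7: UPDATE d=19 (pending; pending now {b=23, c=23, d=19, e=6})
Op 8: ROLLBACK: discarded pending ['b', 'c', 'd', 'e']; in_txn=False
Op 9: BEGIN: in_txn=True, pending={}
Op 10: UPDATE d=29 (pending; pending now {d=29})
Op 11: UPDATE b=9 (pending; pending now {b=9, d=29})
ROLLBACK at op 8 discards: ['b', 'c', 'd', 'e']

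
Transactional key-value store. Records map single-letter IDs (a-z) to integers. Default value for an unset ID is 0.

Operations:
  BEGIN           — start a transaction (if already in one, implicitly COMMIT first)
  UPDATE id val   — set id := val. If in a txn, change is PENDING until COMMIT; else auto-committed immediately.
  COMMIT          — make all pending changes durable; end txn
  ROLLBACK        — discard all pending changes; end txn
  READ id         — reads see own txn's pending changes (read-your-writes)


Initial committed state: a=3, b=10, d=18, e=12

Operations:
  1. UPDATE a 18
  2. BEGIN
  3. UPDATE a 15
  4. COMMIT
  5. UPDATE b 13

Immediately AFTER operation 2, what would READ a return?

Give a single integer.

Answer: 18

Derivation:
Initial committed: {a=3, b=10, d=18, e=12}
Op 1: UPDATE a=18 (auto-commit; committed a=18)
Op 2: BEGIN: in_txn=True, pending={}
After op 2: visible(a) = 18 (pending={}, committed={a=18, b=10, d=18, e=12})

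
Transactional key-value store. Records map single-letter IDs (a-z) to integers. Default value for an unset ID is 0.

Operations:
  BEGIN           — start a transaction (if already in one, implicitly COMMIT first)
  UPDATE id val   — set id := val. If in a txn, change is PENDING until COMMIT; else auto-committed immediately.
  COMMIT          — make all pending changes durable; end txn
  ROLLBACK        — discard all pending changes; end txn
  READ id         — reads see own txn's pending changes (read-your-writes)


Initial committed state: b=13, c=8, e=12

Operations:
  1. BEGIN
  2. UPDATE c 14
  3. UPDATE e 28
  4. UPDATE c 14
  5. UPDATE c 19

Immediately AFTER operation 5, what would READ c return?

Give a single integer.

Initial committed: {b=13, c=8, e=12}
Op 1: BEGIN: in_txn=True, pending={}
Op 2: UPDATE c=14 (pending; pending now {c=14})
Op 3: UPDATE e=28 (pending; pending now {c=14, e=28})
Op 4: UPDATE c=14 (pending; pending now {c=14, e=28})
Op 5: UPDATE c=19 (pending; pending now {c=19, e=28})
After op 5: visible(c) = 19 (pending={c=19, e=28}, committed={b=13, c=8, e=12})

Answer: 19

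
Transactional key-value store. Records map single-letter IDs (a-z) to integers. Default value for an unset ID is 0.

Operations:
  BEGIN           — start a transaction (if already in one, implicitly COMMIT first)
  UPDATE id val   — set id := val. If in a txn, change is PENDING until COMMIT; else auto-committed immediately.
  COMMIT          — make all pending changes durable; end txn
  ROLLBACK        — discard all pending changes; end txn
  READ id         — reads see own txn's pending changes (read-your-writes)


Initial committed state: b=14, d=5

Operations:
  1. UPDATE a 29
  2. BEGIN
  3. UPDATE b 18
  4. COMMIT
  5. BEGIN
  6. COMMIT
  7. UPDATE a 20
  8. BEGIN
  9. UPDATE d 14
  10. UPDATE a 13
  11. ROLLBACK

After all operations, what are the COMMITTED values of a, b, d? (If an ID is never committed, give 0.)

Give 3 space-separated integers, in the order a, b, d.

Answer: 20 18 5

Derivation:
Initial committed: {b=14, d=5}
Op 1: UPDATE a=29 (auto-commit; committed a=29)
Op 2: BEGIN: in_txn=True, pending={}
Op 3: UPDATE b=18 (pending; pending now {b=18})
Op 4: COMMIT: merged ['b'] into committed; committed now {a=29, b=18, d=5}
Op 5: BEGIN: in_txn=True, pending={}
Op 6: COMMIT: merged [] into committed; committed now {a=29, b=18, d=5}
Op 7: UPDATE a=20 (auto-commit; committed a=20)
Op 8: BEGIN: in_txn=True, pending={}
Op 9: UPDATE d=14 (pending; pending now {d=14})
Op 10: UPDATE a=13 (pending; pending now {a=13, d=14})
Op 11: ROLLBACK: discarded pending ['a', 'd']; in_txn=False
Final committed: {a=20, b=18, d=5}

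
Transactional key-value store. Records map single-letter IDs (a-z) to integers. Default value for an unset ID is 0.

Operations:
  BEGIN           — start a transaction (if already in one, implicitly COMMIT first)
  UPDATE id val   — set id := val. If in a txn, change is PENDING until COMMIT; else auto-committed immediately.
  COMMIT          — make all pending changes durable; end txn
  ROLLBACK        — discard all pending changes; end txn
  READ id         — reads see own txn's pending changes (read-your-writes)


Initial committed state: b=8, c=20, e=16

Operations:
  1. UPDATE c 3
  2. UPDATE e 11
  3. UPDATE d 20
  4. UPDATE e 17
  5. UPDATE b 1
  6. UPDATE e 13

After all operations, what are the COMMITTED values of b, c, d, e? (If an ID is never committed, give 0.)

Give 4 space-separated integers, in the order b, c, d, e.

Initial committed: {b=8, c=20, e=16}
Op 1: UPDATE c=3 (auto-commit; committed c=3)
Op 2: UPDATE e=11 (auto-commit; committed e=11)
Op 3: UPDATE d=20 (auto-commit; committed d=20)
Op 4: UPDATE e=17 (auto-commit; committed e=17)
Op 5: UPDATE b=1 (auto-commit; committed b=1)
Op 6: UPDATE e=13 (auto-commit; committed e=13)
Final committed: {b=1, c=3, d=20, e=13}

Answer: 1 3 20 13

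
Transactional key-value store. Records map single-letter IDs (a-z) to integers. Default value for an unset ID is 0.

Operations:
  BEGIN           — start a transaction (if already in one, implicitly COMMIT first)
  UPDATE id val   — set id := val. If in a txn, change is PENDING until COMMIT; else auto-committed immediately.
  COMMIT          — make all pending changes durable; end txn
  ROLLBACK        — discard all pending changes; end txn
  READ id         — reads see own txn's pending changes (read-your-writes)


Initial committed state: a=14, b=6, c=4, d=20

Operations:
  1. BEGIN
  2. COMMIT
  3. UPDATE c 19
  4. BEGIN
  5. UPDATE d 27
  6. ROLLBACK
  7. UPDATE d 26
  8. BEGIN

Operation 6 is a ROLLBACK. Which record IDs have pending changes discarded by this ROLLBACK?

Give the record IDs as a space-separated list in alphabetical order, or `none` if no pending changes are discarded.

Initial committed: {a=14, b=6, c=4, d=20}
Op 1: BEGIN: in_txn=True, pending={}
Op 2: COMMIT: merged [] into committed; committed now {a=14, b=6, c=4, d=20}
Op 3: UPDATE c=19 (auto-commit; committed c=19)
Op 4: BEGIN: in_txn=True, pending={}
Op 5: UPDATE d=27 (pending; pending now {d=27})
Op 6: ROLLBACK: discarded pending ['d']; in_txn=False
Op 7: UPDATE d=26 (auto-commit; committed d=26)
Op 8: BEGIN: in_txn=True, pending={}
ROLLBACK at op 6 discards: ['d']

Answer: d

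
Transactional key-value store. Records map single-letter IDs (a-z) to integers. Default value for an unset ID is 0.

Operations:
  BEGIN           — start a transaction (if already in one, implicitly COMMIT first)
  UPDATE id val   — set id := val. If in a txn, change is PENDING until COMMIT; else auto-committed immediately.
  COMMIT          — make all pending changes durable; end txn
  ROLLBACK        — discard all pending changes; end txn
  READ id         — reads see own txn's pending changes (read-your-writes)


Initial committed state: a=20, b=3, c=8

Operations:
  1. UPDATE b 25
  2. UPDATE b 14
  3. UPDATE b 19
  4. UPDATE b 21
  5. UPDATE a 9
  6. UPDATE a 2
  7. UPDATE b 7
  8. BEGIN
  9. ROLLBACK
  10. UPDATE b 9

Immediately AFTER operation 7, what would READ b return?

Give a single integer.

Answer: 7

Derivation:
Initial committed: {a=20, b=3, c=8}
Op 1: UPDATE b=25 (auto-commit; committed b=25)
Op 2: UPDATE b=14 (auto-commit; committed b=14)
Op 3: UPDATE b=19 (auto-commit; committed b=19)
Op 4: UPDATE b=21 (auto-commit; committed b=21)
Op 5: UPDATE a=9 (auto-commit; committed a=9)
Op 6: UPDATE a=2 (auto-commit; committed a=2)
Op 7: UPDATE b=7 (auto-commit; committed b=7)
After op 7: visible(b) = 7 (pending={}, committed={a=2, b=7, c=8})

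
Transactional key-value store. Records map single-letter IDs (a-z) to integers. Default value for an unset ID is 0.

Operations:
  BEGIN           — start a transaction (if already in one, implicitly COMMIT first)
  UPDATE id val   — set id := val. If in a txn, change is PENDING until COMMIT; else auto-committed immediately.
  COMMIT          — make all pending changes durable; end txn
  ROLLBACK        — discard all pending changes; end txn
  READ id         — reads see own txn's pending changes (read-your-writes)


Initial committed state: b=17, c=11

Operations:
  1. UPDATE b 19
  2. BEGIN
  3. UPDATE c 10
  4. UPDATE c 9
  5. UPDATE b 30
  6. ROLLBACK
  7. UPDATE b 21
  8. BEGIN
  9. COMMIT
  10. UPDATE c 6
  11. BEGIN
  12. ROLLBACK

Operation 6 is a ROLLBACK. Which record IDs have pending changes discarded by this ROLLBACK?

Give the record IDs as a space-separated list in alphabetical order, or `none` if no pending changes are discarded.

Answer: b c

Derivation:
Initial committed: {b=17, c=11}
Op 1: UPDATE b=19 (auto-commit; committed b=19)
Op 2: BEGIN: in_txn=True, pending={}
Op 3: UPDATE c=10 (pending; pending now {c=10})
Op 4: UPDATE c=9 (pending; pending now {c=9})
Op 5: UPDATE b=30 (pending; pending now {b=30, c=9})
Op 6: ROLLBACK: discarded pending ['b', 'c']; in_txn=False
Op 7: UPDATE b=21 (auto-commit; committed b=21)
Op 8: BEGIN: in_txn=True, pending={}
Op 9: COMMIT: merged [] into committed; committed now {b=21, c=11}
Op 10: UPDATE c=6 (auto-commit; committed c=6)
Op 11: BEGIN: in_txn=True, pending={}
Op 12: ROLLBACK: discarded pending []; in_txn=False
ROLLBACK at op 6 discards: ['b', 'c']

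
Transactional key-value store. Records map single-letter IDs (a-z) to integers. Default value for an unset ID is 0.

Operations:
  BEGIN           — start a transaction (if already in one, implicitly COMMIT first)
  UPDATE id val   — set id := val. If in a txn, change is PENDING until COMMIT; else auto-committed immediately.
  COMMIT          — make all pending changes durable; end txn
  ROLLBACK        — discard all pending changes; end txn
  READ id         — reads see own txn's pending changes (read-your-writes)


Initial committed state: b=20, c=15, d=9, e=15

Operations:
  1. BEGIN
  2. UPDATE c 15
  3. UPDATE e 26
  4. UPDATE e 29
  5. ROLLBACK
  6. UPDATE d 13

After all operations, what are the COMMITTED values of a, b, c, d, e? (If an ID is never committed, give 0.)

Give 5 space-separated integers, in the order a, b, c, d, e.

Answer: 0 20 15 13 15

Derivation:
Initial committed: {b=20, c=15, d=9, e=15}
Op 1: BEGIN: in_txn=True, pending={}
Op 2: UPDATE c=15 (pending; pending now {c=15})
Op 3: UPDATE e=26 (pending; pending now {c=15, e=26})
Op 4: UPDATE e=29 (pending; pending now {c=15, e=29})
Op 5: ROLLBACK: discarded pending ['c', 'e']; in_txn=False
Op 6: UPDATE d=13 (auto-commit; committed d=13)
Final committed: {b=20, c=15, d=13, e=15}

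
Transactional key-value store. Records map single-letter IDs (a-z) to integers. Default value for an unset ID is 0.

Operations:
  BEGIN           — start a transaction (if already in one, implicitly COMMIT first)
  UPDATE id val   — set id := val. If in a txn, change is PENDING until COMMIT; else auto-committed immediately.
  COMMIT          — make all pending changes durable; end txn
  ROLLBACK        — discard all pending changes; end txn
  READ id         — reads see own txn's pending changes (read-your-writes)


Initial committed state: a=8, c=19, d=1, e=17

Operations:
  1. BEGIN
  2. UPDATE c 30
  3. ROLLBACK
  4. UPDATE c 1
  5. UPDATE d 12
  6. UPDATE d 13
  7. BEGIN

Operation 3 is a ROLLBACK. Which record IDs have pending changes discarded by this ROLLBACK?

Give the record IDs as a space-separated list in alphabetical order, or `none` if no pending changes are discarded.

Initial committed: {a=8, c=19, d=1, e=17}
Op 1: BEGIN: in_txn=True, pending={}
Op 2: UPDATE c=30 (pending; pending now {c=30})
Op 3: ROLLBACK: discarded pending ['c']; in_txn=False
Op 4: UPDATE c=1 (auto-commit; committed c=1)
Op 5: UPDATE d=12 (auto-commit; committed d=12)
Op 6: UPDATE d=13 (auto-commit; committed d=13)
Op 7: BEGIN: in_txn=True, pending={}
ROLLBACK at op 3 discards: ['c']

Answer: c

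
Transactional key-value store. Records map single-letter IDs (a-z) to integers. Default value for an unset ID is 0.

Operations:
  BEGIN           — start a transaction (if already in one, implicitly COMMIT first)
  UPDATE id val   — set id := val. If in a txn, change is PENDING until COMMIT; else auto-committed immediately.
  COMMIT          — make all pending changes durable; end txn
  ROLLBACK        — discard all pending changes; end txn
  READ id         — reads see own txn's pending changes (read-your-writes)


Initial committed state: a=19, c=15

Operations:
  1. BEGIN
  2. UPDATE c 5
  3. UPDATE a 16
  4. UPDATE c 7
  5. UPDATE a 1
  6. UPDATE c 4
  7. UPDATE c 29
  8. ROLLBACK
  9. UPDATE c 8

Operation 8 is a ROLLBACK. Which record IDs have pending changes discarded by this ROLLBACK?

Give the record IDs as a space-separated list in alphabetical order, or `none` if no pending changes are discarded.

Answer: a c

Derivation:
Initial committed: {a=19, c=15}
Op 1: BEGIN: in_txn=True, pending={}
Op 2: UPDATE c=5 (pending; pending now {c=5})
Op 3: UPDATE a=16 (pending; pending now {a=16, c=5})
Op 4: UPDATE c=7 (pending; pending now {a=16, c=7})
Op 5: UPDATE a=1 (pending; pending now {a=1, c=7})
Op 6: UPDATE c=4 (pending; pending now {a=1, c=4})
Op 7: UPDATE c=29 (pending; pending now {a=1, c=29})
Op 8: ROLLBACK: discarded pending ['a', 'c']; in_txn=False
Op 9: UPDATE c=8 (auto-commit; committed c=8)
ROLLBACK at op 8 discards: ['a', 'c']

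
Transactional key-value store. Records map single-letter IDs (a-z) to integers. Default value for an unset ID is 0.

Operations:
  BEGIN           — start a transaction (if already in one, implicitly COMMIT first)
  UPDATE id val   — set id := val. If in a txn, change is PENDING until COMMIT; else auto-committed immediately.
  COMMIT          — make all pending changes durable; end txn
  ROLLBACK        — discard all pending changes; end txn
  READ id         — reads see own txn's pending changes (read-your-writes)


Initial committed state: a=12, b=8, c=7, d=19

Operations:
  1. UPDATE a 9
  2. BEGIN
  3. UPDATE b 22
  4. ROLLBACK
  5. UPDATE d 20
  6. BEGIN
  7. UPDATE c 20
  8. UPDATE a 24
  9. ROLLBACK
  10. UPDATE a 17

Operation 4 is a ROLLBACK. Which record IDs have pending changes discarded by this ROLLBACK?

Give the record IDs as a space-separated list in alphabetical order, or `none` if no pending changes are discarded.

Initial committed: {a=12, b=8, c=7, d=19}
Op 1: UPDATE a=9 (auto-commit; committed a=9)
Op 2: BEGIN: in_txn=True, pending={}
Op 3: UPDATE b=22 (pending; pending now {b=22})
Op 4: ROLLBACK: discarded pending ['b']; in_txn=False
Op 5: UPDATE d=20 (auto-commit; committed d=20)
Op 6: BEGIN: in_txn=True, pending={}
Op 7: UPDATE c=20 (pending; pending now {c=20})
Op 8: UPDATE a=24 (pending; pending now {a=24, c=20})
Op 9: ROLLBACK: discarded pending ['a', 'c']; in_txn=False
Op 10: UPDATE a=17 (auto-commit; committed a=17)
ROLLBACK at op 4 discards: ['b']

Answer: b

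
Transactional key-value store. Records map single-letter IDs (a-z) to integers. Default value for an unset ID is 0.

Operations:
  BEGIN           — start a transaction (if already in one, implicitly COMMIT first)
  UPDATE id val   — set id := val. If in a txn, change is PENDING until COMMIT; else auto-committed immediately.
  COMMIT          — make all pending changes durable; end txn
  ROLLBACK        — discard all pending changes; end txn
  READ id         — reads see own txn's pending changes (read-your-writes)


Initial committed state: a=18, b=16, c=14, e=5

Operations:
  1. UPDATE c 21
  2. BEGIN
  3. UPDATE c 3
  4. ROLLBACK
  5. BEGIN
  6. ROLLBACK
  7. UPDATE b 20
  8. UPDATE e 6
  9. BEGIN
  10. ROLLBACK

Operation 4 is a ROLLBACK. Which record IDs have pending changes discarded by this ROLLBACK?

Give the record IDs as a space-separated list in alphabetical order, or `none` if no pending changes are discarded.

Answer: c

Derivation:
Initial committed: {a=18, b=16, c=14, e=5}
Op 1: UPDATE c=21 (auto-commit; committed c=21)
Op 2: BEGIN: in_txn=True, pending={}
Op 3: UPDATE c=3 (pending; pending now {c=3})
Op 4: ROLLBACK: discarded pending ['c']; in_txn=False
Op 5: BEGIN: in_txn=True, pending={}
Op 6: ROLLBACK: discarded pending []; in_txn=False
Op 7: UPDATE b=20 (auto-commit; committed b=20)
Op 8: UPDATE e=6 (auto-commit; committed e=6)
Op 9: BEGIN: in_txn=True, pending={}
Op 10: ROLLBACK: discarded pending []; in_txn=False
ROLLBACK at op 4 discards: ['c']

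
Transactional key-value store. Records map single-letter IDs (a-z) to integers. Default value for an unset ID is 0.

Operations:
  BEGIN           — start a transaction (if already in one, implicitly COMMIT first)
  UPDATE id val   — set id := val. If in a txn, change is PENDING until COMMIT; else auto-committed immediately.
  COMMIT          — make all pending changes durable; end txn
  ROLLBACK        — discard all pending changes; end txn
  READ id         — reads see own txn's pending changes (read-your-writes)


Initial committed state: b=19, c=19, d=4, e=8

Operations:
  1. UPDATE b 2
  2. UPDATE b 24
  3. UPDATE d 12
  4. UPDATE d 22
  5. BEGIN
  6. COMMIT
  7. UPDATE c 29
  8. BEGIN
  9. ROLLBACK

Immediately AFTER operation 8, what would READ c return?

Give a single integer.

Initial committed: {b=19, c=19, d=4, e=8}
Op 1: UPDATE b=2 (auto-commit; committed b=2)
Op 2: UPDATE b=24 (auto-commit; committed b=24)
Op 3: UPDATE d=12 (auto-commit; committed d=12)
Op 4: UPDATE d=22 (auto-commit; committed d=22)
Op 5: BEGIN: in_txn=True, pending={}
Op 6: COMMIT: merged [] into committed; committed now {b=24, c=19, d=22, e=8}
Op 7: UPDATE c=29 (auto-commit; committed c=29)
Op 8: BEGIN: in_txn=True, pending={}
After op 8: visible(c) = 29 (pending={}, committed={b=24, c=29, d=22, e=8})

Answer: 29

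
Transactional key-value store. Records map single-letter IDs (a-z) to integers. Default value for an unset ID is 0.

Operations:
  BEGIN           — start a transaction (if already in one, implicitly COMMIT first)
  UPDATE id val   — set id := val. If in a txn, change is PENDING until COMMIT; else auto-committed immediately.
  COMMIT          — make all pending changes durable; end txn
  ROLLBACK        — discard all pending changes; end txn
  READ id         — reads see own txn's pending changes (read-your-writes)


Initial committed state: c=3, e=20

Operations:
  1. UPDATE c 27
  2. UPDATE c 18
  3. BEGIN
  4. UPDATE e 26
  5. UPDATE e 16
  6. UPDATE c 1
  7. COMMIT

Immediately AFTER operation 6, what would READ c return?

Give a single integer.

Answer: 1

Derivation:
Initial committed: {c=3, e=20}
Op 1: UPDATE c=27 (auto-commit; committed c=27)
Op 2: UPDATE c=18 (auto-commit; committed c=18)
Op 3: BEGIN: in_txn=True, pending={}
Op 4: UPDATE e=26 (pending; pending now {e=26})
Op 5: UPDATE e=16 (pending; pending now {e=16})
Op 6: UPDATE c=1 (pending; pending now {c=1, e=16})
After op 6: visible(c) = 1 (pending={c=1, e=16}, committed={c=18, e=20})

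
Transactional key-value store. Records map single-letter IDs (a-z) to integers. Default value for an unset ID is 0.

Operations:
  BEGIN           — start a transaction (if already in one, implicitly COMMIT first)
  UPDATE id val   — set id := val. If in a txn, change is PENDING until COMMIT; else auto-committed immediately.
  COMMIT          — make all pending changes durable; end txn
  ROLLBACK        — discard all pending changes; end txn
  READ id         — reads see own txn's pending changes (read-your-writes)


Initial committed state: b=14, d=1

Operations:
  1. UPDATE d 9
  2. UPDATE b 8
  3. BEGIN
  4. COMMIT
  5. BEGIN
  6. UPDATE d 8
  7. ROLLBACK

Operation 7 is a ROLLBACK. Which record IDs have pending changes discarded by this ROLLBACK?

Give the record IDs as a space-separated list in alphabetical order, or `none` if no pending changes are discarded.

Initial committed: {b=14, d=1}
Op 1: UPDATE d=9 (auto-commit; committed d=9)
Op 2: UPDATE b=8 (auto-commit; committed b=8)
Op 3: BEGIN: in_txn=True, pending={}
Op 4: COMMIT: merged [] into committed; committed now {b=8, d=9}
Op 5: BEGIN: in_txn=True, pending={}
Op 6: UPDATE d=8 (pending; pending now {d=8})
Op 7: ROLLBACK: discarded pending ['d']; in_txn=False
ROLLBACK at op 7 discards: ['d']

Answer: d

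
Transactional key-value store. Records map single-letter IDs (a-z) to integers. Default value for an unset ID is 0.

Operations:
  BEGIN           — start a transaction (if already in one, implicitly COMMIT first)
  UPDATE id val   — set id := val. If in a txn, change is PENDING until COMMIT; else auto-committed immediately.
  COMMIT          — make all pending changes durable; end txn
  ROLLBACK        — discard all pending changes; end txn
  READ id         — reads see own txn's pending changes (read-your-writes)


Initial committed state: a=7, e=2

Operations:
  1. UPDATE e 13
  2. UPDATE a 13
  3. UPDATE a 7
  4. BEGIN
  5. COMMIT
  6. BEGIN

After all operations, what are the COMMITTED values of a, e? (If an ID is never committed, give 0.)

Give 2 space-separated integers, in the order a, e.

Answer: 7 13

Derivation:
Initial committed: {a=7, e=2}
Op 1: UPDATE e=13 (auto-commit; committed e=13)
Op 2: UPDATE a=13 (auto-commit; committed a=13)
Op 3: UPDATE a=7 (auto-commit; committed a=7)
Op 4: BEGIN: in_txn=True, pending={}
Op 5: COMMIT: merged [] into committed; committed now {a=7, e=13}
Op 6: BEGIN: in_txn=True, pending={}
Final committed: {a=7, e=13}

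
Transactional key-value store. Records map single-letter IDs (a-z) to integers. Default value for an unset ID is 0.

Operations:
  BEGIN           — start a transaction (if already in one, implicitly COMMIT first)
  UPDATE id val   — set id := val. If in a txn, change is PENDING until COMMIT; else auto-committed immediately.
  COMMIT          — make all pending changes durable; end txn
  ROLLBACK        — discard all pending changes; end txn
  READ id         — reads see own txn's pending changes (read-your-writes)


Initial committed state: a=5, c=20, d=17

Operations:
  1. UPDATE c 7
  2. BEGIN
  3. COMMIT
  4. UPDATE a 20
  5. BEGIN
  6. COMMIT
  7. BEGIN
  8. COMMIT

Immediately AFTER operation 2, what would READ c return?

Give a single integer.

Answer: 7

Derivation:
Initial committed: {a=5, c=20, d=17}
Op 1: UPDATE c=7 (auto-commit; committed c=7)
Op 2: BEGIN: in_txn=True, pending={}
After op 2: visible(c) = 7 (pending={}, committed={a=5, c=7, d=17})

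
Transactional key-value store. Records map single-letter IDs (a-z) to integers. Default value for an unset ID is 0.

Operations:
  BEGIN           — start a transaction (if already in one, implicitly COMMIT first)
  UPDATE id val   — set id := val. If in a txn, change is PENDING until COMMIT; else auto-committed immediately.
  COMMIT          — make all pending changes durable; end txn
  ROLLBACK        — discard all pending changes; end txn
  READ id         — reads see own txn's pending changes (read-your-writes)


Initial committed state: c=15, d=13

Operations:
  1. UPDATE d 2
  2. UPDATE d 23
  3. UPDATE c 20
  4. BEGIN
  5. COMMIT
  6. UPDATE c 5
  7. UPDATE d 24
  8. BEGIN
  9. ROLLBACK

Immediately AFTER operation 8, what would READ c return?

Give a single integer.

Initial committed: {c=15, d=13}
Op 1: UPDATE d=2 (auto-commit; committed d=2)
Op 2: UPDATE d=23 (auto-commit; committed d=23)
Op 3: UPDATE c=20 (auto-commit; committed c=20)
Op 4: BEGIN: in_txn=True, pending={}
Op 5: COMMIT: merged [] into committed; committed now {c=20, d=23}
Op 6: UPDATE c=5 (auto-commit; committed c=5)
Op 7: UPDATE d=24 (auto-commit; committed d=24)
Op 8: BEGIN: in_txn=True, pending={}
After op 8: visible(c) = 5 (pending={}, committed={c=5, d=24})

Answer: 5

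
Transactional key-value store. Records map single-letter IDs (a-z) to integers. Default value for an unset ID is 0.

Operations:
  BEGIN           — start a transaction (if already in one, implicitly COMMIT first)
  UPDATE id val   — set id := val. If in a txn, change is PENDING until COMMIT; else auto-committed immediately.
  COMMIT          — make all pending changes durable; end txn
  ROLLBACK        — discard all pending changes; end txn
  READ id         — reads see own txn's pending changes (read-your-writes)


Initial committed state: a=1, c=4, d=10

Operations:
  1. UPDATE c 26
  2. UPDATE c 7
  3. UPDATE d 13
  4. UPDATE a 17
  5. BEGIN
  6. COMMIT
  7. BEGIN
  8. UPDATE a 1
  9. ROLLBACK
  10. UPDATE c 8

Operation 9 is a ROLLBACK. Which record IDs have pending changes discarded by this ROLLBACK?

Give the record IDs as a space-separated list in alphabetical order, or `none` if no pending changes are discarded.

Answer: a

Derivation:
Initial committed: {a=1, c=4, d=10}
Op 1: UPDATE c=26 (auto-commit; committed c=26)
Op 2: UPDATE c=7 (auto-commit; committed c=7)
Op 3: UPDATE d=13 (auto-commit; committed d=13)
Op 4: UPDATE a=17 (auto-commit; committed a=17)
Op 5: BEGIN: in_txn=True, pending={}
Op 6: COMMIT: merged [] into committed; committed now {a=17, c=7, d=13}
Op 7: BEGIN: in_txn=True, pending={}
Op 8: UPDATE a=1 (pending; pending now {a=1})
Op 9: ROLLBACK: discarded pending ['a']; in_txn=False
Op 10: UPDATE c=8 (auto-commit; committed c=8)
ROLLBACK at op 9 discards: ['a']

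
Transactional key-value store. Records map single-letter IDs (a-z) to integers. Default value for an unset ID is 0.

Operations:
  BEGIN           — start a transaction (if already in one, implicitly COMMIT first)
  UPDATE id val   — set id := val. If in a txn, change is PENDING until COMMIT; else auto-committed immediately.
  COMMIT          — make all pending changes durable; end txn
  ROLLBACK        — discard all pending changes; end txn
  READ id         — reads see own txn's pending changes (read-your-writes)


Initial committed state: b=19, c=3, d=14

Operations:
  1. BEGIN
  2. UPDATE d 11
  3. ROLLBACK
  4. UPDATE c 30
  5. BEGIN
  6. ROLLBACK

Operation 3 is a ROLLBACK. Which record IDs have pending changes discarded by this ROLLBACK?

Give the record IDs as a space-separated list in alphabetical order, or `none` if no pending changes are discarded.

Answer: d

Derivation:
Initial committed: {b=19, c=3, d=14}
Op 1: BEGIN: in_txn=True, pending={}
Op 2: UPDATE d=11 (pending; pending now {d=11})
Op 3: ROLLBACK: discarded pending ['d']; in_txn=False
Op 4: UPDATE c=30 (auto-commit; committed c=30)
Op 5: BEGIN: in_txn=True, pending={}
Op 6: ROLLBACK: discarded pending []; in_txn=False
ROLLBACK at op 3 discards: ['d']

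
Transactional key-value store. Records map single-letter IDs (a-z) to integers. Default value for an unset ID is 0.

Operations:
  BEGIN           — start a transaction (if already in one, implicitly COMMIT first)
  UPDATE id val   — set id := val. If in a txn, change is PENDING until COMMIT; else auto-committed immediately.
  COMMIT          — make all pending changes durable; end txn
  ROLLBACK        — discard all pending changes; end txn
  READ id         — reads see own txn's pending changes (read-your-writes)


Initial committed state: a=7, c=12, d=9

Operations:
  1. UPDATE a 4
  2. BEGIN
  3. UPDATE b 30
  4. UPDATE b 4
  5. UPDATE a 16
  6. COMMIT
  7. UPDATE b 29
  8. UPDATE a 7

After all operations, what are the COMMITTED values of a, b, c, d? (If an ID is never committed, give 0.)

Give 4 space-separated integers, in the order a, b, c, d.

Answer: 7 29 12 9

Derivation:
Initial committed: {a=7, c=12, d=9}
Op 1: UPDATE a=4 (auto-commit; committed a=4)
Op 2: BEGIN: in_txn=True, pending={}
Op 3: UPDATE b=30 (pending; pending now {b=30})
Op 4: UPDATE b=4 (pending; pending now {b=4})
Op 5: UPDATE a=16 (pending; pending now {a=16, b=4})
Op 6: COMMIT: merged ['a', 'b'] into committed; committed now {a=16, b=4, c=12, d=9}
Op 7: UPDATE b=29 (auto-commit; committed b=29)
Op 8: UPDATE a=7 (auto-commit; committed a=7)
Final committed: {a=7, b=29, c=12, d=9}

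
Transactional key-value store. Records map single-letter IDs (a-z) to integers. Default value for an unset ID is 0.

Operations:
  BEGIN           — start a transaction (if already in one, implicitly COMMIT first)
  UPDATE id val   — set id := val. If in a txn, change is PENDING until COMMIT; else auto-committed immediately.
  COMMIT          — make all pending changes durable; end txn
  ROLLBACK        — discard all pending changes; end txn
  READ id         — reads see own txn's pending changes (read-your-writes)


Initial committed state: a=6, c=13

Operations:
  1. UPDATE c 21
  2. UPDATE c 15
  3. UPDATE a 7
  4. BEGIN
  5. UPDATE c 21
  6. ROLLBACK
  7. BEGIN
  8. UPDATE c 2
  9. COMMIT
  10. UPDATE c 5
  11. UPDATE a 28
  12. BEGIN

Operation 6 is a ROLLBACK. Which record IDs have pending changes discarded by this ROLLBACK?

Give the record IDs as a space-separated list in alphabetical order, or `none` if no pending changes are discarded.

Answer: c

Derivation:
Initial committed: {a=6, c=13}
Op 1: UPDATE c=21 (auto-commit; committed c=21)
Op 2: UPDATE c=15 (auto-commit; committed c=15)
Op 3: UPDATE a=7 (auto-commit; committed a=7)
Op 4: BEGIN: in_txn=True, pending={}
Op 5: UPDATE c=21 (pending; pending now {c=21})
Op 6: ROLLBACK: discarded pending ['c']; in_txn=False
Op 7: BEGIN: in_txn=True, pending={}
Op 8: UPDATE c=2 (pending; pending now {c=2})
Op 9: COMMIT: merged ['c'] into committed; committed now {a=7, c=2}
Op 10: UPDATE c=5 (auto-commit; committed c=5)
Op 11: UPDATE a=28 (auto-commit; committed a=28)
Op 12: BEGIN: in_txn=True, pending={}
ROLLBACK at op 6 discards: ['c']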